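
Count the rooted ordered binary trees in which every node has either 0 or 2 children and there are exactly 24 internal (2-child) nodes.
C_24 = 1289904147324

These full binary trees are counted by the Catalan number C_n = (1/(n + 1)) · C(2n, n). For n = 24: C_24 = (1/25) · C(48, 24) = 32247603683100/25 = 1289904147324.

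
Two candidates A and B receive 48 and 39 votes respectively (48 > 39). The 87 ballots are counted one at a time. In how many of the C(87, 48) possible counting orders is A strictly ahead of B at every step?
Strict-lead orderings = 861092870892672675691350

Total orderings of the 87 votes with 48 for A: C(87, 48) = 8323897751962502531683050. By the Bertrand ballot formula (Cycle Lemma / reflection principle), the number of orderings in which A is strictly ahead of B throughout is (p − q)/(p + q) · C(p + q, p) = (48 − 39)/(48 + 39) · 8323897751962502531683050 = 861092870892672675691350.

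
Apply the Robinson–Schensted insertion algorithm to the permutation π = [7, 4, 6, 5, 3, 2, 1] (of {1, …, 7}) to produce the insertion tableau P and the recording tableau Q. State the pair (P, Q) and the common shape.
P = [1, 5] / [2] / [3] / [4] / [6] / [7];  Q = [1, 3] / [2] / [4] / [5] / [6] / [7];  common shape = (2, 1, 1, 1, 1, 1)

Row-insert the values π_1, π_2, … into P one at a time, bumping the leftmost entry strictly greater than the inserted value down to the next row. The recording tableau Q records, in position (i, j), the step at which that cell was added to P.
  Insert 7 (step 1): P = [7];  Q = [1]
  Insert 4 (step 2): P = [4] / [7];  Q = [1] / [2]
  Insert 6 (step 3): P = [4, 6] / [7];  Q = [1, 3] / [2]
  Insert 5 (step 4): P = [4, 5] / [6] / [7];  Q = [1, 3] / [2] / [4]
  Insert 3 (step 5): P = [3, 5] / [4] / [6] / [7];  Q = [1, 3] / [2] / [4] / [5]
  Insert 2 (step 6): P = [2, 5] / [3] / [4] / [6] / [7];  Q = [1, 3] / [2] / [4] / [5] / [6]
  Insert 1 (step 7): P = [1, 5] / [2] / [3] / [4] / [6] / [7];  Q = [1, 3] / [2] / [4] / [5] / [6] / [7]
Final shape: (2, 1, 1, 1, 1, 1).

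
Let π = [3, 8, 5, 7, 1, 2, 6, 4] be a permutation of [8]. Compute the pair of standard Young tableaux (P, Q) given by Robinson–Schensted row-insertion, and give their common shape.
P = [1, 2, 4] / [3, 5, 6] / [7] / [8];  Q = [1, 2, 4] / [3, 6, 7] / [5] / [8];  common shape = (3, 3, 1, 1)

Row-insert the values π_1, π_2, … into P one at a time, bumping the leftmost entry strictly greater than the inserted value down to the next row. The recording tableau Q records, in position (i, j), the step at which that cell was added to P.
  Insert 3 (step 1): P = [3];  Q = [1]
  Insert 8 (step 2): P = [3, 8];  Q = [1, 2]
  Insert 5 (step 3): P = [3, 5] / [8];  Q = [1, 2] / [3]
  Insert 7 (step 4): P = [3, 5, 7] / [8];  Q = [1, 2, 4] / [3]
  Insert 1 (step 5): P = [1, 5, 7] / [3] / [8];  Q = [1, 2, 4] / [3] / [5]
  Insert 2 (step 6): P = [1, 2, 7] / [3, 5] / [8];  Q = [1, 2, 4] / [3, 6] / [5]
  Insert 6 (step 7): P = [1, 2, 6] / [3, 5, 7] / [8];  Q = [1, 2, 4] / [3, 6, 7] / [5]
  Insert 4 (step 8): P = [1, 2, 4] / [3, 5, 6] / [7] / [8];  Q = [1, 2, 4] / [3, 6, 7] / [5] / [8]
Final shape: (3, 3, 1, 1).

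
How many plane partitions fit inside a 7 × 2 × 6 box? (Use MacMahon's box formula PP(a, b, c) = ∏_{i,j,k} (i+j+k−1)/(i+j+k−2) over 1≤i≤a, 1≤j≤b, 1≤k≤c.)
PP(7, 2, 6) = 736164

Evaluate the triple product over i = 1..7, j = 1..2, k = 1..6. The factors are (2/1) · (3/2) · (4/3) · (5/4) · (6/5) · (7/6) · (3/2) · (4/3) · … (84 factors total). The numerators and denominators telescope so the product is an integer; carrying out the multiplication exactly gives PP(7, 2, 6) = 736164.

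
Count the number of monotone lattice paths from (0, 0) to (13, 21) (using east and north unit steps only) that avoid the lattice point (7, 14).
Number of paths = 728447280

Total paths from (0, 0) to (13, 21): C(34, 13) = 927983760. Paths through (7, 14): (paths (0, 0) → (7, 14)) × (paths (7, 14) → (13, 21)) = C(21, 7) · C(13, 6) = 116280 · 1716 = 199536480. Avoidance count = 927983760 − 199536480 = 728447280.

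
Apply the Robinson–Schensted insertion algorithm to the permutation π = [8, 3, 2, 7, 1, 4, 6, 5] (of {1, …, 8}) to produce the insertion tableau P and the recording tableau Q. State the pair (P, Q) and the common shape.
P = [1, 4, 5] / [2, 6] / [3, 7] / [8];  Q = [1, 4, 7] / [2, 6] / [3, 8] / [5];  common shape = (3, 2, 2, 1)

Row-insert the values π_1, π_2, … into P one at a time, bumping the leftmost entry strictly greater than the inserted value down to the next row. The recording tableau Q records, in position (i, j), the step at which that cell was added to P.
  Insert 8 (step 1): P = [8];  Q = [1]
  Insert 3 (step 2): P = [3] / [8];  Q = [1] / [2]
  Insert 2 (step 3): P = [2] / [3] / [8];  Q = [1] / [2] / [3]
  Insert 7 (step 4): P = [2, 7] / [3] / [8];  Q = [1, 4] / [2] / [3]
  Insert 1 (step 5): P = [1, 7] / [2] / [3] / [8];  Q = [1, 4] / [2] / [3] / [5]
  Insert 4 (step 6): P = [1, 4] / [2, 7] / [3] / [8];  Q = [1, 4] / [2, 6] / [3] / [5]
  Insert 6 (step 7): P = [1, 4, 6] / [2, 7] / [3] / [8];  Q = [1, 4, 7] / [2, 6] / [3] / [5]
  Insert 5 (step 8): P = [1, 4, 5] / [2, 6] / [3, 7] / [8];  Q = [1, 4, 7] / [2, 6] / [3, 8] / [5]
Final shape: (3, 2, 2, 1).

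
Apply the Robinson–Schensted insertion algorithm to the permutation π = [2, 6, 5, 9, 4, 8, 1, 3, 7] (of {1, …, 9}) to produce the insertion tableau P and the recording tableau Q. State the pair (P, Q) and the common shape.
P = [1, 3, 7] / [2, 4, 8] / [5, 9] / [6];  Q = [1, 2, 4] / [3, 6, 9] / [5, 8] / [7];  common shape = (3, 3, 2, 1)

Row-insert the values π_1, π_2, … into P one at a time, bumping the leftmost entry strictly greater than the inserted value down to the next row. The recording tableau Q records, in position (i, j), the step at which that cell was added to P.
  Insert 2 (step 1): P = [2];  Q = [1]
  Insert 6 (step 2): P = [2, 6];  Q = [1, 2]
  Insert 5 (step 3): P = [2, 5] / [6];  Q = [1, 2] / [3]
  Insert 9 (step 4): P = [2, 5, 9] / [6];  Q = [1, 2, 4] / [3]
  Insert 4 (step 5): P = [2, 4, 9] / [5] / [6];  Q = [1, 2, 4] / [3] / [5]
  Insert 8 (step 6): P = [2, 4, 8] / [5, 9] / [6];  Q = [1, 2, 4] / [3, 6] / [5]
  Insert 1 (step 7): P = [1, 4, 8] / [2, 9] / [5] / [6];  Q = [1, 2, 4] / [3, 6] / [5] / [7]
  Insert 3 (step 8): P = [1, 3, 8] / [2, 4] / [5, 9] / [6];  Q = [1, 2, 4] / [3, 6] / [5, 8] / [7]
  Insert 7 (step 9): P = [1, 3, 7] / [2, 4, 8] / [5, 9] / [6];  Q = [1, 2, 4] / [3, 6, 9] / [5, 8] / [7]
Final shape: (3, 3, 2, 1).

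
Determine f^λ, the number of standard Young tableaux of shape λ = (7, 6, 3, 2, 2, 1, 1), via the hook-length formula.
# SYT of shape (7, 6, 3, 2, 2, 1, 1) = 3481144128

Hook-length formula: f^λ = n! / Π hook(c), product over all cells c of the Young diagram. For λ = (7, 6, 3, 2, 2, 1, 1), n = 22 boxes. Hook lengths by row (left-to-right, top-to-bottom): [13, 10, 7, 5, 4, 3, 1]; [11, 8, 5, 3, 2, 1]; [7, 4, 1]; [5, 2]; [4, 1]; [2]; [1]. Product of hooks = 322882560000. So f^λ = 22! / 322882560000 = 1124000727777607680000 / 322882560000 = 3481144128.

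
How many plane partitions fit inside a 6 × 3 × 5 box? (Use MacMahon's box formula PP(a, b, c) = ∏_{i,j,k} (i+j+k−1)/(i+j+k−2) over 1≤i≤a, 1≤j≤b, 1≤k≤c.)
PP(6, 3, 5) = 3737448

Evaluate the triple product over i = 1..6, j = 1..3, k = 1..5. The factors are (2/1) · (3/2) · (4/3) · (5/4) · (6/5) · (3/2) · (4/3) · (5/4) · … (90 factors total). The numerators and denominators telescope so the product is an integer; carrying out the multiplication exactly gives PP(6, 3, 5) = 3737448.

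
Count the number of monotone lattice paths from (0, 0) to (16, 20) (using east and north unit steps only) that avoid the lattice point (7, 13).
Number of paths = 6421043310

Total paths from (0, 0) to (16, 20): C(36, 16) = 7307872110. Paths through (7, 13): (paths (0, 0) → (7, 13)) × (paths (7, 13) → (16, 20)) = C(20, 7) · C(16, 9) = 77520 · 11440 = 886828800. Avoidance count = 7307872110 − 886828800 = 6421043310.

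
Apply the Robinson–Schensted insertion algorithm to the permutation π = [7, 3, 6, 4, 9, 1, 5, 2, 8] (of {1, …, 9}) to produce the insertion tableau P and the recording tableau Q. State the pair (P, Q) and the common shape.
P = [1, 2, 5, 8] / [3, 4] / [6, 9] / [7];  Q = [1, 3, 5, 9] / [2, 7] / [4, 8] / [6];  common shape = (4, 2, 2, 1)

Row-insert the values π_1, π_2, … into P one at a time, bumping the leftmost entry strictly greater than the inserted value down to the next row. The recording tableau Q records, in position (i, j), the step at which that cell was added to P.
  Insert 7 (step 1): P = [7];  Q = [1]
  Insert 3 (step 2): P = [3] / [7];  Q = [1] / [2]
  Insert 6 (step 3): P = [3, 6] / [7];  Q = [1, 3] / [2]
  Insert 4 (step 4): P = [3, 4] / [6] / [7];  Q = [1, 3] / [2] / [4]
  Insert 9 (step 5): P = [3, 4, 9] / [6] / [7];  Q = [1, 3, 5] / [2] / [4]
  Insert 1 (step 6): P = [1, 4, 9] / [3] / [6] / [7];  Q = [1, 3, 5] / [2] / [4] / [6]
  Insert 5 (step 7): P = [1, 4, 5] / [3, 9] / [6] / [7];  Q = [1, 3, 5] / [2, 7] / [4] / [6]
  Insert 2 (step 8): P = [1, 2, 5] / [3, 4] / [6, 9] / [7];  Q = [1, 3, 5] / [2, 7] / [4, 8] / [6]
  Insert 8 (step 9): P = [1, 2, 5, 8] / [3, 4] / [6, 9] / [7];  Q = [1, 3, 5, 9] / [2, 7] / [4, 8] / [6]
Final shape: (4, 2, 2, 1).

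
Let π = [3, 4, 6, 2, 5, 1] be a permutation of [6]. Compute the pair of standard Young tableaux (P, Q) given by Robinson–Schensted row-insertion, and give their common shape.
P = [1, 4, 5] / [2, 6] / [3];  Q = [1, 2, 3] / [4, 5] / [6];  common shape = (3, 2, 1)

Row-insert the values π_1, π_2, … into P one at a time, bumping the leftmost entry strictly greater than the inserted value down to the next row. The recording tableau Q records, in position (i, j), the step at which that cell was added to P.
  Insert 3 (step 1): P = [3];  Q = [1]
  Insert 4 (step 2): P = [3, 4];  Q = [1, 2]
  Insert 6 (step 3): P = [3, 4, 6];  Q = [1, 2, 3]
  Insert 2 (step 4): P = [2, 4, 6] / [3];  Q = [1, 2, 3] / [4]
  Insert 5 (step 5): P = [2, 4, 5] / [3, 6];  Q = [1, 2, 3] / [4, 5]
  Insert 1 (step 6): P = [1, 4, 5] / [2, 6] / [3];  Q = [1, 2, 3] / [4, 5] / [6]
Final shape: (3, 2, 1).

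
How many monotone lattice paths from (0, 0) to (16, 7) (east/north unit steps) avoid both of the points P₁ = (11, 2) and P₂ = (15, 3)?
Number of paths = 223371

Inclusion–exclusion. Total paths: C(23, 16) = 245157. Through P₁: C(13, 11)·C(10, 5) = 19656. Through P₂: C(18, 15)·C(5, 1) = 4080. Since P₁ is strictly southwest of P₂, a monotone path through both must visit P₁ then P₂; paths through both = C(13, 11)·C(5, 4)·C(5, 1) = 1950. Avoid both = 245157 − 19656 − 4080 + 1950 = 223371.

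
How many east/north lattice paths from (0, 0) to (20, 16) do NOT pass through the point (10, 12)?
Number of paths = 6660579464

Total paths from (0, 0) to (20, 16): C(36, 20) = 7307872110. Paths through (10, 12): (paths (0, 0) → (10, 12)) × (paths (10, 12) → (20, 16)) = C(22, 10) · C(14, 10) = 646646 · 1001 = 647292646. Avoidance count = 7307872110 − 647292646 = 6660579464.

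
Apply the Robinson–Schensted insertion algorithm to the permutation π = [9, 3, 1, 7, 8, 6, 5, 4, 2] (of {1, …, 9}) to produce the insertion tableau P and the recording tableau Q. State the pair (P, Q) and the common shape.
P = [1, 2, 8] / [3, 4] / [5] / [6] / [7] / [9];  Q = [1, 4, 5] / [2, 6] / [3] / [7] / [8] / [9];  common shape = (3, 2, 1, 1, 1, 1)

Row-insert the values π_1, π_2, … into P one at a time, bumping the leftmost entry strictly greater than the inserted value down to the next row. The recording tableau Q records, in position (i, j), the step at which that cell was added to P.
  Insert 9 (step 1): P = [9];  Q = [1]
  Insert 3 (step 2): P = [3] / [9];  Q = [1] / [2]
  Insert 1 (step 3): P = [1] / [3] / [9];  Q = [1] / [2] / [3]
  Insert 7 (step 4): P = [1, 7] / [3] / [9];  Q = [1, 4] / [2] / [3]
  Insert 8 (step 5): P = [1, 7, 8] / [3] / [9];  Q = [1, 4, 5] / [2] / [3]
  Insert 6 (step 6): P = [1, 6, 8] / [3, 7] / [9];  Q = [1, 4, 5] / [2, 6] / [3]
  Insert 5 (step 7): P = [1, 5, 8] / [3, 6] / [7] / [9];  Q = [1, 4, 5] / [2, 6] / [3] / [7]
  Insert 4 (step 8): P = [1, 4, 8] / [3, 5] / [6] / [7] / [9];  Q = [1, 4, 5] / [2, 6] / [3] / [7] / [8]
  Insert 2 (step 9): P = [1, 2, 8] / [3, 4] / [5] / [6] / [7] / [9];  Q = [1, 4, 5] / [2, 6] / [3] / [7] / [8] / [9]
Final shape: (3, 2, 1, 1, 1, 1).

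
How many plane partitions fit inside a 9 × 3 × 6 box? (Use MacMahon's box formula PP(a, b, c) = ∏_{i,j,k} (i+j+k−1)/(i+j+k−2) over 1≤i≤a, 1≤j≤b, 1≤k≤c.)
PP(9, 3, 6) = 2530768240

Evaluate the triple product over i = 1..9, j = 1..3, k = 1..6. The factors are (2/1) · (3/2) · (4/3) · (5/4) · (6/5) · (7/6) · (3/2) · (4/3) · … (162 factors total). The numerators and denominators telescope so the product is an integer; carrying out the multiplication exactly gives PP(9, 3, 6) = 2530768240.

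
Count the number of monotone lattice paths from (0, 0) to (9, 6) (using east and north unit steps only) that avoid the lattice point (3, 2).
Number of paths = 2905

Total paths from (0, 0) to (9, 6): C(15, 9) = 5005. Paths through (3, 2): (paths (0, 0) → (3, 2)) × (paths (3, 2) → (9, 6)) = C(5, 3) · C(10, 6) = 10 · 210 = 2100. Avoidance count = 5005 − 2100 = 2905.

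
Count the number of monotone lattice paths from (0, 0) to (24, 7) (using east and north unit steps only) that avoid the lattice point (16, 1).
Number of paths = 2578524

Total paths from (0, 0) to (24, 7): C(31, 24) = 2629575. Paths through (16, 1): (paths (0, 0) → (16, 1)) × (paths (16, 1) → (24, 7)) = C(17, 16) · C(14, 8) = 17 · 3003 = 51051. Avoidance count = 2629575 − 51051 = 2578524.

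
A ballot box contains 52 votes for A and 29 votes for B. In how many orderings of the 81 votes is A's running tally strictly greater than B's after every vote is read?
Strict-lead orderings = 2308172944585185855760

Total orderings of the 81 votes with 52 for A: C(81, 52) = 8128782978756524100720. By the Bertrand ballot formula (Cycle Lemma / reflection principle), the number of orderings in which A is strictly ahead of B throughout is (p − q)/(p + q) · C(p + q, p) = (52 − 29)/(52 + 29) · 8128782978756524100720 = 2308172944585185855760.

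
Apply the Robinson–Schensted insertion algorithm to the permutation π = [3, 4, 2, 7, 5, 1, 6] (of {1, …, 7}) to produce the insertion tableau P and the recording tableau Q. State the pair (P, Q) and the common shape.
P = [1, 4, 5, 6] / [2, 7] / [3];  Q = [1, 2, 4, 7] / [3, 5] / [6];  common shape = (4, 2, 1)

Row-insert the values π_1, π_2, … into P one at a time, bumping the leftmost entry strictly greater than the inserted value down to the next row. The recording tableau Q records, in position (i, j), the step at which that cell was added to P.
  Insert 3 (step 1): P = [3];  Q = [1]
  Insert 4 (step 2): P = [3, 4];  Q = [1, 2]
  Insert 2 (step 3): P = [2, 4] / [3];  Q = [1, 2] / [3]
  Insert 7 (step 4): P = [2, 4, 7] / [3];  Q = [1, 2, 4] / [3]
  Insert 5 (step 5): P = [2, 4, 5] / [3, 7];  Q = [1, 2, 4] / [3, 5]
  Insert 1 (step 6): P = [1, 4, 5] / [2, 7] / [3];  Q = [1, 2, 4] / [3, 5] / [6]
  Insert 6 (step 7): P = [1, 4, 5, 6] / [2, 7] / [3];  Q = [1, 2, 4, 7] / [3, 5] / [6]
Final shape: (4, 2, 1).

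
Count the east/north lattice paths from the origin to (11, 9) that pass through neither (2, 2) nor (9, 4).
Number of paths = 88841

Inclusion–exclusion. Total paths: C(20, 11) = 167960. Through P₁: C(4, 2)·C(16, 9) = 68640. Through P₂: C(13, 9)·C(7, 2) = 15015. Since P₁ is strictly southwest of P₂, a monotone path through both must visit P₁ then P₂; paths through both = C(4, 2)·C(9, 7)·C(7, 2) = 4536. Avoid both = 167960 − 68640 − 15015 + 4536 = 88841.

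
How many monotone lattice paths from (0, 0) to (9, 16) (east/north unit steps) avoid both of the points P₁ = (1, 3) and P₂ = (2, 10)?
Number of paths = 1170671

Inclusion–exclusion. Total paths: C(25, 9) = 2042975. Through P₁: C(4, 1)·C(21, 8) = 813960. Through P₂: C(12, 2)·C(13, 7) = 113256. Since P₁ is strictly southwest of P₂, a monotone path through both must visit P₁ then P₂; paths through both = C(4, 1)·C(8, 1)·C(13, 7) = 54912. Avoid both = 2042975 − 813960 − 113256 + 54912 = 1170671.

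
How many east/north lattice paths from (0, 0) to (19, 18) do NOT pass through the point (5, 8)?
Number of paths = 15148495428

Total paths from (0, 0) to (19, 18): C(37, 19) = 17672631900. Paths through (5, 8): (paths (0, 0) → (5, 8)) × (paths (5, 8) → (19, 18)) = C(13, 5) · C(24, 14) = 1287 · 1961256 = 2524136472. Avoidance count = 17672631900 − 2524136472 = 15148495428.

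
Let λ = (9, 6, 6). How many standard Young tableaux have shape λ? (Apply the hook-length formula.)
# SYT of shape (9, 6, 6) = 7054320

Hook-length formula: f^λ = n! / Π hook(c), product over all cells c of the Young diagram. For λ = (9, 6, 6), n = 21 boxes. Hook lengths by row (left-to-right, top-to-bottom): [11, 10, 9, 8, 7, 6, 3, 2, 1]; [7, 6, 5, 4, 3, 2]; [6, 5, 4, 3, 2, 1]. Product of hooks = 7242504192000. So f^λ = 21! / 7242504192000 = 51090942171709440000 / 7242504192000 = 7054320.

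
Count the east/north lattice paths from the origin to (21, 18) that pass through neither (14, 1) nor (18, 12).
Number of paths = 55090241430

Inclusion–exclusion. Total paths: C(39, 21) = 62359143990. Through P₁: C(15, 14)·C(24, 7) = 5191560. Through P₂: C(30, 18)·C(9, 3) = 7265430900. Since P₁ is strictly southwest of P₂, a monotone path through both must visit P₁ then P₂; paths through both = C(15, 14)·C(15, 4)·C(9, 3) = 1719900. Avoid both = 62359143990 − 5191560 − 7265430900 + 1719900 = 55090241430.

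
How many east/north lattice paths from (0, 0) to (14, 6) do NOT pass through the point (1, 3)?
Number of paths = 36520

Total paths from (0, 0) to (14, 6): C(20, 14) = 38760. Paths through (1, 3): (paths (0, 0) → (1, 3)) × (paths (1, 3) → (14, 6)) = C(4, 1) · C(16, 13) = 4 · 560 = 2240. Avoidance count = 38760 − 2240 = 36520.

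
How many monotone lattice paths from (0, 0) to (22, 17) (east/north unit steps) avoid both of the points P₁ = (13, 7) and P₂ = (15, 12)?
Number of paths = 31381270770

Inclusion–exclusion. Total paths: C(39, 22) = 51021117810. Through P₁: C(20, 13)·C(19, 9) = 7161142560. Through P₂: C(27, 15)·C(12, 7) = 13768017120. Since P₁ is strictly southwest of P₂, a monotone path through both must visit P₁ then P₂; paths through both = C(20, 13)·C(7, 2)·C(12, 7) = 1289312640. Avoid both = 51021117810 − 7161142560 − 13768017120 + 1289312640 = 31381270770.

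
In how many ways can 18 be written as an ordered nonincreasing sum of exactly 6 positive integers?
p(18, 6 parts) = 58

Partitions of n into exactly k parts are in bijection with partitions of n − k into at most k parts (subtract 1 from each part). So p(18, exactly 6) = p(12, parts ≤ 6). Computing via the recurrence p(m, j) = p(m, j−1) + p(m−j, j) gives 58.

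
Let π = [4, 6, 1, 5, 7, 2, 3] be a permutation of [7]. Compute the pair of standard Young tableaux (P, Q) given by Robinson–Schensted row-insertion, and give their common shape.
P = [1, 2, 3] / [4, 5, 7] / [6];  Q = [1, 2, 5] / [3, 4, 7] / [6];  common shape = (3, 3, 1)

Row-insert the values π_1, π_2, … into P one at a time, bumping the leftmost entry strictly greater than the inserted value down to the next row. The recording tableau Q records, in position (i, j), the step at which that cell was added to P.
  Insert 4 (step 1): P = [4];  Q = [1]
  Insert 6 (step 2): P = [4, 6];  Q = [1, 2]
  Insert 1 (step 3): P = [1, 6] / [4];  Q = [1, 2] / [3]
  Insert 5 (step 4): P = [1, 5] / [4, 6];  Q = [1, 2] / [3, 4]
  Insert 7 (step 5): P = [1, 5, 7] / [4, 6];  Q = [1, 2, 5] / [3, 4]
  Insert 2 (step 6): P = [1, 2, 7] / [4, 5] / [6];  Q = [1, 2, 5] / [3, 4] / [6]
  Insert 3 (step 7): P = [1, 2, 3] / [4, 5, 7] / [6];  Q = [1, 2, 5] / [3, 4, 7] / [6]
Final shape: (3, 3, 1).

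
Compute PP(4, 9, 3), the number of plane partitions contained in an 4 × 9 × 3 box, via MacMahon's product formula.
PP(4, 9, 3) = 13026013

Evaluate the triple product over i = 1..4, j = 1..9, k = 1..3. The factors are (2/1) · (3/2) · (4/3) · (3/2) · (4/3) · (5/4) · (4/3) · (5/4) · … (108 factors total). The numerators and denominators telescope so the product is an integer; carrying out the multiplication exactly gives PP(4, 9, 3) = 13026013.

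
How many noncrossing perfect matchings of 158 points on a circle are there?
C_79 = 289450081175264899454283846029490767264392230

These noncrossing handshakes are counted by the Catalan number C_n = (1/(n + 1)) · C(2n, n). For n = 79: C_79 = (1/80) · C(158, 79) = 23156006494021191956342707682359261381151378400/80 = 289450081175264899454283846029490767264392230.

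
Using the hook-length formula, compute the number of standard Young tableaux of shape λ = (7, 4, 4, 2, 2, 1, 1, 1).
# SYT of shape (7, 4, 4, 2, 2, 1, 1, 1) = 2731432704

Hook-length formula: f^λ = n! / Π hook(c), product over all cells c of the Young diagram. For λ = (7, 4, 4, 2, 2, 1, 1, 1), n = 22 boxes. Hook lengths by row (left-to-right, top-to-bottom): [14, 10, 7, 6, 3, 2, 1]; [10, 6, 3, 2]; [9, 5, 2, 1]; [6, 2]; [5, 1]; [3]; [2]; [1]. Product of hooks = 411505920000. So f^λ = 22! / 411505920000 = 1124000727777607680000 / 411505920000 = 2731432704.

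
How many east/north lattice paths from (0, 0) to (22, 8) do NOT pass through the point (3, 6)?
Number of paths = 5835285

Total paths from (0, 0) to (22, 8): C(30, 22) = 5852925. Paths through (3, 6): (paths (0, 0) → (3, 6)) × (paths (3, 6) → (22, 8)) = C(9, 3) · C(21, 19) = 84 · 210 = 17640. Avoidance count = 5852925 − 17640 = 5835285.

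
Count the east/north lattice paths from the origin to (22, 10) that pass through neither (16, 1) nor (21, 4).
Number of paths = 64345269

Inclusion–exclusion. Total paths: C(32, 22) = 64512240. Through P₁: C(17, 16)·C(15, 6) = 85085. Through P₂: C(25, 21)·C(7, 1) = 88550. Since P₁ is strictly southwest of P₂, a monotone path through both must visit P₁ then P₂; paths through both = C(17, 16)·C(8, 5)·C(7, 1) = 6664. Avoid both = 64512240 − 85085 − 88550 + 6664 = 64345269.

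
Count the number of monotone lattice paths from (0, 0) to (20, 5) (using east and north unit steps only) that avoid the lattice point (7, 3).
Number of paths = 40530

Total paths from (0, 0) to (20, 5): C(25, 20) = 53130. Paths through (7, 3): (paths (0, 0) → (7, 3)) × (paths (7, 3) → (20, 5)) = C(10, 7) · C(15, 13) = 120 · 105 = 12600. Avoidance count = 53130 − 12600 = 40530.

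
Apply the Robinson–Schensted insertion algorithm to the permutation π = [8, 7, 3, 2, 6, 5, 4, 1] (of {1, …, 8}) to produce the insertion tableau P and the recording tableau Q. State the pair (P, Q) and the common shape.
P = [1, 4] / [2, 5] / [3] / [6] / [7] / [8];  Q = [1, 5] / [2, 6] / [3] / [4] / [7] / [8];  common shape = (2, 2, 1, 1, 1, 1)

Row-insert the values π_1, π_2, … into P one at a time, bumping the leftmost entry strictly greater than the inserted value down to the next row. The recording tableau Q records, in position (i, j), the step at which that cell was added to P.
  Insert 8 (step 1): P = [8];  Q = [1]
  Insert 7 (step 2): P = [7] / [8];  Q = [1] / [2]
  Insert 3 (step 3): P = [3] / [7] / [8];  Q = [1] / [2] / [3]
  Insert 2 (step 4): P = [2] / [3] / [7] / [8];  Q = [1] / [2] / [3] / [4]
  Insert 6 (step 5): P = [2, 6] / [3] / [7] / [8];  Q = [1, 5] / [2] / [3] / [4]
  Insert 5 (step 6): P = [2, 5] / [3, 6] / [7] / [8];  Q = [1, 5] / [2, 6] / [3] / [4]
  Insert 4 (step 7): P = [2, 4] / [3, 5] / [6] / [7] / [8];  Q = [1, 5] / [2, 6] / [3] / [4] / [7]
  Insert 1 (step 8): P = [1, 4] / [2, 5] / [3] / [6] / [7] / [8];  Q = [1, 5] / [2, 6] / [3] / [4] / [7] / [8]
Final shape: (2, 2, 1, 1, 1, 1).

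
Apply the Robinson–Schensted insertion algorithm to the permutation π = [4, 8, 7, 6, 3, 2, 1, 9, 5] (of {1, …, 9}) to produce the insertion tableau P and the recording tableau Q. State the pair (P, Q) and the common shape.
P = [1, 5, 9] / [2, 6] / [3] / [4] / [7] / [8];  Q = [1, 2, 8] / [3, 9] / [4] / [5] / [6] / [7];  common shape = (3, 2, 1, 1, 1, 1)

Row-insert the values π_1, π_2, … into P one at a time, bumping the leftmost entry strictly greater than the inserted value down to the next row. The recording tableau Q records, in position (i, j), the step at which that cell was added to P.
  Insert 4 (step 1): P = [4];  Q = [1]
  Insert 8 (step 2): P = [4, 8];  Q = [1, 2]
  Insert 7 (step 3): P = [4, 7] / [8];  Q = [1, 2] / [3]
  Insert 6 (step 4): P = [4, 6] / [7] / [8];  Q = [1, 2] / [3] / [4]
  Insert 3 (step 5): P = [3, 6] / [4] / [7] / [8];  Q = [1, 2] / [3] / [4] / [5]
  Insert 2 (step 6): P = [2, 6] / [3] / [4] / [7] / [8];  Q = [1, 2] / [3] / [4] / [5] / [6]
  Insert 1 (step 7): P = [1, 6] / [2] / [3] / [4] / [7] / [8];  Q = [1, 2] / [3] / [4] / [5] / [6] / [7]
  Insert 9 (step 8): P = [1, 6, 9] / [2] / [3] / [4] / [7] / [8];  Q = [1, 2, 8] / [3] / [4] / [5] / [6] / [7]
  Insert 5 (step 9): P = [1, 5, 9] / [2, 6] / [3] / [4] / [7] / [8];  Q = [1, 2, 8] / [3, 9] / [4] / [5] / [6] / [7]
Final shape: (3, 2, 1, 1, 1, 1).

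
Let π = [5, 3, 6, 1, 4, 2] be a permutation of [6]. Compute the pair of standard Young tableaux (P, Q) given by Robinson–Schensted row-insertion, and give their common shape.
P = [1, 2] / [3, 4] / [5, 6];  Q = [1, 3] / [2, 5] / [4, 6];  common shape = (2, 2, 2)

Row-insert the values π_1, π_2, … into P one at a time, bumping the leftmost entry strictly greater than the inserted value down to the next row. The recording tableau Q records, in position (i, j), the step at which that cell was added to P.
  Insert 5 (step 1): P = [5];  Q = [1]
  Insert 3 (step 2): P = [3] / [5];  Q = [1] / [2]
  Insert 6 (step 3): P = [3, 6] / [5];  Q = [1, 3] / [2]
  Insert 1 (step 4): P = [1, 6] / [3] / [5];  Q = [1, 3] / [2] / [4]
  Insert 4 (step 5): P = [1, 4] / [3, 6] / [5];  Q = [1, 3] / [2, 5] / [4]
  Insert 2 (step 6): P = [1, 2] / [3, 4] / [5, 6];  Q = [1, 3] / [2, 5] / [4, 6]
Final shape: (2, 2, 2).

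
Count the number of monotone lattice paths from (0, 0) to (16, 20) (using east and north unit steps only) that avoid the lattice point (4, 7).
Number of paths = 5591773110

Total paths from (0, 0) to (16, 20): C(36, 16) = 7307872110. Paths through (4, 7): (paths (0, 0) → (4, 7)) × (paths (4, 7) → (16, 20)) = C(11, 4) · C(25, 12) = 330 · 5200300 = 1716099000. Avoidance count = 7307872110 − 1716099000 = 5591773110.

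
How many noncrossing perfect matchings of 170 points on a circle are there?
C_85 = 1063353702922273835973036658043476458723103404520

These noncrossing handshakes are counted by the Catalan number C_n = (1/(n + 1)) · C(2n, n). For n = 85: C_85 = (1/86) · C(170, 85) = 91448418451315549893681152591738975450186892788720/86 = 1063353702922273835973036658043476458723103404520.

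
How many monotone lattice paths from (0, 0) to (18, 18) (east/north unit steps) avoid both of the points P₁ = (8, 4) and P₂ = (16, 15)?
Number of paths = 5473042530

Inclusion–exclusion. Total paths: C(36, 18) = 9075135300. Through P₁: C(12, 8)·C(24, 10) = 970821720. Through P₂: C(31, 16)·C(5, 2) = 3005401950. Since P₁ is strictly southwest of P₂, a monotone path through both must visit P₁ then P₂; paths through both = C(12, 8)·C(19, 8)·C(5, 2) = 374130900. Avoid both = 9075135300 − 970821720 − 3005401950 + 374130900 = 5473042530.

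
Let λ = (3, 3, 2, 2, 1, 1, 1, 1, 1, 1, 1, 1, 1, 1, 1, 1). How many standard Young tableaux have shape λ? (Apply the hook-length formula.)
# SYT of shape (3, 3, 2, 2, 1, 1, 1, 1, 1, 1, 1, 1, 1, 1, 1, 1) = 456456

Hook-length formula: f^λ = n! / Π hook(c), product over all cells c of the Young diagram. For λ = (3, 3, 2, 2, 1, 1, 1, 1, 1, 1, 1, 1, 1, 1, 1, 1), n = 22 boxes. Hook lengths by row (left-to-right, top-to-bottom): [18, 5, 2]; [17, 4, 1]; [15, 2]; [14, 1]; [12]; [11]; [10]; [9]; [8]; [7]; [6]; [5]; [4]; [3]; [2]; [1]. Product of hooks = 2462451425280000. So f^λ = 22! / 2462451425280000 = 1124000727777607680000 / 2462451425280000 = 456456.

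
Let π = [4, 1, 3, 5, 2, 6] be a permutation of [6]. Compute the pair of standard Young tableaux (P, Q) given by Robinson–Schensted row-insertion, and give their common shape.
P = [1, 2, 5, 6] / [3] / [4];  Q = [1, 3, 4, 6] / [2] / [5];  common shape = (4, 1, 1)

Row-insert the values π_1, π_2, … into P one at a time, bumping the leftmost entry strictly greater than the inserted value down to the next row. The recording tableau Q records, in position (i, j), the step at which that cell was added to P.
  Insert 4 (step 1): P = [4];  Q = [1]
  Insert 1 (step 2): P = [1] / [4];  Q = [1] / [2]
  Insert 3 (step 3): P = [1, 3] / [4];  Q = [1, 3] / [2]
  Insert 5 (step 4): P = [1, 3, 5] / [4];  Q = [1, 3, 4] / [2]
  Insert 2 (step 5): P = [1, 2, 5] / [3] / [4];  Q = [1, 3, 4] / [2] / [5]
  Insert 6 (step 6): P = [1, 2, 5, 6] / [3] / [4];  Q = [1, 3, 4, 6] / [2] / [5]
Final shape: (4, 1, 1).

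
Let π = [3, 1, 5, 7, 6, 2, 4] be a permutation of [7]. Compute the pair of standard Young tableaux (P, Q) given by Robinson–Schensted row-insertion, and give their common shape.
P = [1, 2, 4] / [3, 5, 6] / [7];  Q = [1, 3, 4] / [2, 5, 7] / [6];  common shape = (3, 3, 1)

Row-insert the values π_1, π_2, … into P one at a time, bumping the leftmost entry strictly greater than the inserted value down to the next row. The recording tableau Q records, in position (i, j), the step at which that cell was added to P.
  Insert 3 (step 1): P = [3];  Q = [1]
  Insert 1 (step 2): P = [1] / [3];  Q = [1] / [2]
  Insert 5 (step 3): P = [1, 5] / [3];  Q = [1, 3] / [2]
  Insert 7 (step 4): P = [1, 5, 7] / [3];  Q = [1, 3, 4] / [2]
  Insert 6 (step 5): P = [1, 5, 6] / [3, 7];  Q = [1, 3, 4] / [2, 5]
  Insert 2 (step 6): P = [1, 2, 6] / [3, 5] / [7];  Q = [1, 3, 4] / [2, 5] / [6]
  Insert 4 (step 7): P = [1, 2, 4] / [3, 5, 6] / [7];  Q = [1, 3, 4] / [2, 5, 7] / [6]
Final shape: (3, 3, 1).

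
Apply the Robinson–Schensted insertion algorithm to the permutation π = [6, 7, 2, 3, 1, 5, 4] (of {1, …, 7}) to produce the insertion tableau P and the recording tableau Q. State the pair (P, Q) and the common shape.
P = [1, 3, 4] / [2, 5] / [6, 7];  Q = [1, 2, 6] / [3, 4] / [5, 7];  common shape = (3, 2, 2)

Row-insert the values π_1, π_2, … into P one at a time, bumping the leftmost entry strictly greater than the inserted value down to the next row. The recording tableau Q records, in position (i, j), the step at which that cell was added to P.
  Insert 6 (step 1): P = [6];  Q = [1]
  Insert 7 (step 2): P = [6, 7];  Q = [1, 2]
  Insert 2 (step 3): P = [2, 7] / [6];  Q = [1, 2] / [3]
  Insert 3 (step 4): P = [2, 3] / [6, 7];  Q = [1, 2] / [3, 4]
  Insert 1 (step 5): P = [1, 3] / [2, 7] / [6];  Q = [1, 2] / [3, 4] / [5]
  Insert 5 (step 6): P = [1, 3, 5] / [2, 7] / [6];  Q = [1, 2, 6] / [3, 4] / [5]
  Insert 4 (step 7): P = [1, 3, 4] / [2, 5] / [6, 7];  Q = [1, 2, 6] / [3, 4] / [5, 7]
Final shape: (3, 2, 2).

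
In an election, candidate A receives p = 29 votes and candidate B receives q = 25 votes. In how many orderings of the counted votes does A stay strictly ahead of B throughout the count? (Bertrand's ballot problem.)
Strict-lead orderings = 124680849918352

Total orderings of the 54 votes with 29 for A: C(54, 29) = 1683191473897752. By the Bertrand ballot formula (Cycle Lemma / reflection principle), the number of orderings in which A is strictly ahead of B throughout is (p − q)/(p + q) · C(p + q, p) = (29 − 25)/(29 + 25) · 1683191473897752 = 124680849918352.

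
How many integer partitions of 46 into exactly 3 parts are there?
p(46, 3 parts) = 176

Partitions of n into exactly k parts are in bijection with partitions of n − k into at most k parts (subtract 1 from each part). So p(46, exactly 3) = p(43, parts ≤ 3). Computing via the recurrence p(m, j) = p(m, j−1) + p(m−j, j) gives 176.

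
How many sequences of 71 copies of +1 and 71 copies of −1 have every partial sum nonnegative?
C_71 = 5175569924646105559418940193995065716350

These ballot sequences are counted by the Catalan number C_n = (1/(n + 1)) · C(2n, n). For n = 71: C_71 = (1/72) · C(142, 71) = 372641034574519600278163693967644731577200/72 = 5175569924646105559418940193995065716350.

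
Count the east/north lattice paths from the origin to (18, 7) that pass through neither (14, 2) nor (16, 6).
Number of paths = 247141

Inclusion–exclusion. Total paths: C(25, 18) = 480700. Through P₁: C(16, 14)·C(9, 4) = 15120. Through P₂: C(22, 16)·C(3, 2) = 223839. Since P₁ is strictly southwest of P₂, a monotone path through both must visit P₁ then P₂; paths through both = C(16, 14)·C(6, 2)·C(3, 2) = 5400. Avoid both = 480700 − 15120 − 223839 + 5400 = 247141.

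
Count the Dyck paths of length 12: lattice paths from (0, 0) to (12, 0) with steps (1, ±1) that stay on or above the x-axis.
C_6 = 132

These Dyck paths are counted by the Catalan number C_n = (1/(n + 1)) · C(2n, n). For n = 6: C_6 = (1/7) · C(12, 6) = 924/7 = 132.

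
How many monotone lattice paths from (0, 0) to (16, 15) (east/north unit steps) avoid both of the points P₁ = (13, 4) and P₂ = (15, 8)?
Number of paths = 296036963

Inclusion–exclusion. Total paths: C(31, 16) = 300540195. Through P₁: C(17, 13)·C(14, 3) = 866320. Through P₂: C(23, 15)·C(8, 1) = 3922512. Since P₁ is strictly southwest of P₂, a monotone path through both must visit P₁ then P₂; paths through both = C(17, 13)·C(6, 2)·C(8, 1) = 285600. Avoid both = 300540195 − 866320 − 3922512 + 285600 = 296036963.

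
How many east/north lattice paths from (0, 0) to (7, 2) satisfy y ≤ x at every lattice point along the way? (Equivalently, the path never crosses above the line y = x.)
Number of paths = 27

By the reflection principle (André's argument), the number of monotone paths to (7, 2) with n ≤ m that never go above y = x is C(9, 7) − C(9, 8) = 36 − 9 = 27.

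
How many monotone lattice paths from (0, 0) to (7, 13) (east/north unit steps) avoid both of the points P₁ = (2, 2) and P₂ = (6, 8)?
Number of paths = 40854

Inclusion–exclusion. Total paths: C(20, 7) = 77520. Through P₁: C(4, 2)·C(16, 5) = 26208. Through P₂: C(14, 6)·C(6, 1) = 18018. Since P₁ is strictly southwest of P₂, a monotone path through both must visit P₁ then P₂; paths through both = C(4, 2)·C(10, 4)·C(6, 1) = 7560. Avoid both = 77520 − 26208 − 18018 + 7560 = 40854.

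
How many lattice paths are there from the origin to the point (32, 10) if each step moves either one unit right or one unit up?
Number of paths = 1471442973

A monotone lattice path from (0, 0) to (32, 10) consists of 32 east steps and 10 north steps in some order, so it is determined by which 32 of the 42 steps are east. The count is C(42, 32) = 1471442973.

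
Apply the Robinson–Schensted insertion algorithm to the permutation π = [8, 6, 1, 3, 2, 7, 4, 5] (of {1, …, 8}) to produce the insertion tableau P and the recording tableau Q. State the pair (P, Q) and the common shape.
P = [1, 2, 4, 5] / [3, 7] / [6] / [8];  Q = [1, 4, 6, 8] / [2, 7] / [3] / [5];  common shape = (4, 2, 1, 1)

Row-insert the values π_1, π_2, … into P one at a time, bumping the leftmost entry strictly greater than the inserted value down to the next row. The recording tableau Q records, in position (i, j), the step at which that cell was added to P.
  Insert 8 (step 1): P = [8];  Q = [1]
  Insert 6 (step 2): P = [6] / [8];  Q = [1] / [2]
  Insert 1 (step 3): P = [1] / [6] / [8];  Q = [1] / [2] / [3]
  Insert 3 (step 4): P = [1, 3] / [6] / [8];  Q = [1, 4] / [2] / [3]
  Insert 2 (step 5): P = [1, 2] / [3] / [6] / [8];  Q = [1, 4] / [2] / [3] / [5]
  Insert 7 (step 6): P = [1, 2, 7] / [3] / [6] / [8];  Q = [1, 4, 6] / [2] / [3] / [5]
  Insert 4 (step 7): P = [1, 2, 4] / [3, 7] / [6] / [8];  Q = [1, 4, 6] / [2, 7] / [3] / [5]
  Insert 5 (step 8): P = [1, 2, 4, 5] / [3, 7] / [6] / [8];  Q = [1, 4, 6, 8] / [2, 7] / [3] / [5]
Final shape: (4, 2, 1, 1).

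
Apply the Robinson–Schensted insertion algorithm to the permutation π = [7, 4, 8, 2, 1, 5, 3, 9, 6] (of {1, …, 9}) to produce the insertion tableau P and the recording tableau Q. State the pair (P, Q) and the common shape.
P = [1, 3, 6] / [2, 5, 9] / [4, 8] / [7];  Q = [1, 3, 8] / [2, 6, 9] / [4, 7] / [5];  common shape = (3, 3, 2, 1)

Row-insert the values π_1, π_2, … into P one at a time, bumping the leftmost entry strictly greater than the inserted value down to the next row. The recording tableau Q records, in position (i, j), the step at which that cell was added to P.
  Insert 7 (step 1): P = [7];  Q = [1]
  Insert 4 (step 2): P = [4] / [7];  Q = [1] / [2]
  Insert 8 (step 3): P = [4, 8] / [7];  Q = [1, 3] / [2]
  Insert 2 (step 4): P = [2, 8] / [4] / [7];  Q = [1, 3] / [2] / [4]
  Insert 1 (step 5): P = [1, 8] / [2] / [4] / [7];  Q = [1, 3] / [2] / [4] / [5]
  Insert 5 (step 6): P = [1, 5] / [2, 8] / [4] / [7];  Q = [1, 3] / [2, 6] / [4] / [5]
  Insert 3 (step 7): P = [1, 3] / [2, 5] / [4, 8] / [7];  Q = [1, 3] / [2, 6] / [4, 7] / [5]
  Insert 9 (step 8): P = [1, 3, 9] / [2, 5] / [4, 8] / [7];  Q = [1, 3, 8] / [2, 6] / [4, 7] / [5]
  Insert 6 (step 9): P = [1, 3, 6] / [2, 5, 9] / [4, 8] / [7];  Q = [1, 3, 8] / [2, 6, 9] / [4, 7] / [5]
Final shape: (3, 3, 2, 1).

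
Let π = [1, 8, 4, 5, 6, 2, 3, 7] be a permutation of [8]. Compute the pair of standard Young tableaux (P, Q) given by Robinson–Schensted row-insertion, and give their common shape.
P = [1, 2, 3, 6, 7] / [4, 5] / [8];  Q = [1, 2, 4, 5, 8] / [3, 7] / [6];  common shape = (5, 2, 1)

Row-insert the values π_1, π_2, … into P one at a time, bumping the leftmost entry strictly greater than the inserted value down to the next row. The recording tableau Q records, in position (i, j), the step at which that cell was added to P.
  Insert 1 (step 1): P = [1];  Q = [1]
  Insert 8 (step 2): P = [1, 8];  Q = [1, 2]
  Insert 4 (step 3): P = [1, 4] / [8];  Q = [1, 2] / [3]
  Insert 5 (step 4): P = [1, 4, 5] / [8];  Q = [1, 2, 4] / [3]
  Insert 6 (step 5): P = [1, 4, 5, 6] / [8];  Q = [1, 2, 4, 5] / [3]
  Insert 2 (step 6): P = [1, 2, 5, 6] / [4] / [8];  Q = [1, 2, 4, 5] / [3] / [6]
  Insert 3 (step 7): P = [1, 2, 3, 6] / [4, 5] / [8];  Q = [1, 2, 4, 5] / [3, 7] / [6]
  Insert 7 (step 8): P = [1, 2, 3, 6, 7] / [4, 5] / [8];  Q = [1, 2, 4, 5, 8] / [3, 7] / [6]
Final shape: (5, 2, 1).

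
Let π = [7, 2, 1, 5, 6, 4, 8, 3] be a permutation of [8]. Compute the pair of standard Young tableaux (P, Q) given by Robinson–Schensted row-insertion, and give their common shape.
P = [1, 3, 6, 8] / [2, 4] / [5] / [7];  Q = [1, 4, 5, 7] / [2, 6] / [3] / [8];  common shape = (4, 2, 1, 1)

Row-insert the values π_1, π_2, … into P one at a time, bumping the leftmost entry strictly greater than the inserted value down to the next row. The recording tableau Q records, in position (i, j), the step at which that cell was added to P.
  Insert 7 (step 1): P = [7];  Q = [1]
  Insert 2 (step 2): P = [2] / [7];  Q = [1] / [2]
  Insert 1 (step 3): P = [1] / [2] / [7];  Q = [1] / [2] / [3]
  Insert 5 (step 4): P = [1, 5] / [2] / [7];  Q = [1, 4] / [2] / [3]
  Insert 6 (step 5): P = [1, 5, 6] / [2] / [7];  Q = [1, 4, 5] / [2] / [3]
  Insert 4 (step 6): P = [1, 4, 6] / [2, 5] / [7];  Q = [1, 4, 5] / [2, 6] / [3]
  Insert 8 (step 7): P = [1, 4, 6, 8] / [2, 5] / [7];  Q = [1, 4, 5, 7] / [2, 6] / [3]
  Insert 3 (step 8): P = [1, 3, 6, 8] / [2, 4] / [5] / [7];  Q = [1, 4, 5, 7] / [2, 6] / [3] / [8]
Final shape: (4, 2, 1, 1).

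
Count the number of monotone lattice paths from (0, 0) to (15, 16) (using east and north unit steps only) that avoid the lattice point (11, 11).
Number of paths = 211655763

Total paths from (0, 0) to (15, 16): C(31, 15) = 300540195. Paths through (11, 11): (paths (0, 0) → (11, 11)) × (paths (11, 11) → (15, 16)) = C(22, 11) · C(9, 4) = 705432 · 126 = 88884432. Avoidance count = 300540195 − 88884432 = 211655763.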